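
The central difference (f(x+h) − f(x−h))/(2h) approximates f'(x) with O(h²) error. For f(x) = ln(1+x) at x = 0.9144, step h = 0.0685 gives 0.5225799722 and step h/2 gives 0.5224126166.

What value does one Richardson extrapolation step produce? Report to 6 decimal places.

r = 2, so 2^r = 4.
4×0.5224126166 = 2.0896504664; subtract 0.5225799722 → 1.5670704942
Extrapolated: 1.5670704942 / 3 = 0.5223568314
Gap between inputs: 1.674e-04; correction applied: −0.0000557852.

0.522357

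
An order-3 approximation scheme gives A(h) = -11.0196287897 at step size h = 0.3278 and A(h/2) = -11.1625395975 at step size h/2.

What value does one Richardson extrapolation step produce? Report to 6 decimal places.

-11.182955

Leading term ∝ h^3; use weight 8 = 2^3.
8·(-11.1625395975) − (-11.0196287897) = -78.2806879903
(-78.2806879903) ÷ 7 = -11.1829554272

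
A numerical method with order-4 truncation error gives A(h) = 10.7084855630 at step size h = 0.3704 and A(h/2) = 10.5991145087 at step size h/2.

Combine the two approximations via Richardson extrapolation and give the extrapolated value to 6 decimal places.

10.591823

The method has order 4: 2^4 = 16.
16 × 10.5991145087 − 10.7084855630 = 158.8773465762
R = 158.8773465762/15 = 10.5918231051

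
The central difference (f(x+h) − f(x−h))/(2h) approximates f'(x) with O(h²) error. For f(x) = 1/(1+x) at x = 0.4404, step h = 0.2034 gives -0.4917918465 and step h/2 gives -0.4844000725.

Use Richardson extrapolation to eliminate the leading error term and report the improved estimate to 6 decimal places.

-0.481936

The method has order 2: 2^2 = 4.
Top: 4(-0.4844000725) − (-0.4917918465) = -1.4458084435
R = (-1.4458084435)/3 = -0.4819361478
Shift from A(h/2): +0.0024639247.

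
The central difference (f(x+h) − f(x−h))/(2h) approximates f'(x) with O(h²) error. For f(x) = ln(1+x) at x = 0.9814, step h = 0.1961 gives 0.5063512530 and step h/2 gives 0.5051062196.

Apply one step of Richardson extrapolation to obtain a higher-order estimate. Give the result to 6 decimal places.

Leading term ∝ h^2; use weight 4 = 2^2.
2^2 × A(h/2) = 2.0204248784; minus A(h) gives 1.5140736254.
Extrapolated: 1.5140736254 / 3 = 0.5046912085
Correction |R − A(h/2)| = 4.150e-04; gap |A(h/2) − A(h)| = 1.245e-03.

0.504691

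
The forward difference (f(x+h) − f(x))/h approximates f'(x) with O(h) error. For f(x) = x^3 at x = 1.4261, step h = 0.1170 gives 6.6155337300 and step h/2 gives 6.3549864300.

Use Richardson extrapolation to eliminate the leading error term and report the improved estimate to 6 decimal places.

Error is O(h^1); halving h shrinks it by 2^1 = 2.
2×6.3549864300 = 12.7099728600; subtract 6.6155337300 → 6.0944391300
(2×6.3549864300 − 6.6155337300)/(2 − 1) = 6.0944391300
Gap between inputs: 2.605e-01; correction applied: −0.2605473000.

6.094439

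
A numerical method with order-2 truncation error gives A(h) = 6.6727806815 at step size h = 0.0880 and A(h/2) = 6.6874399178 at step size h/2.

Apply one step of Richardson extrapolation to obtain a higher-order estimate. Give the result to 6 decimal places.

With r = 2 the leading error scales as h^2, so the weight is 2^2 = 4.
4×6.6874399178 = 26.7497596712; subtract 6.6727806815 → 20.0769789897
Divide by 2^2 − 1 = 3.
R = 20.0769789897/3 = 6.6923263299
Gap between inputs: 1.466e-02; correction applied: +0.0048864121.

6.692326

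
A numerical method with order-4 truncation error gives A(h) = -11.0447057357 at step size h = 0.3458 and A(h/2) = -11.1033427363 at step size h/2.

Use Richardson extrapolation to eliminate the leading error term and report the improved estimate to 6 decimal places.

-11.107252

The method has order 4: 2^4 = 16.
16 × (-11.1033427363) = -177.6534837808; subtract (-11.0447057357) → -166.6087780451
R = (-166.6087780451)/15 = -11.1072518697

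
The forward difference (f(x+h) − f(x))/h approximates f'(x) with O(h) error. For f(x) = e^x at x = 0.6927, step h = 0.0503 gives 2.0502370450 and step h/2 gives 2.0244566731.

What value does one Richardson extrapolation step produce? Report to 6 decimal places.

1.998676

With r = 1 the leading error scales as h^1, so the weight is 2^1 = 2.
A(h/2) − A(h) = 2.0244566731 − 2.0502370450 = -0.0257803719
Divide by 2^1 − 1 = 1: (-0.0257803719)/1 = -0.0257803719
R = A(h/2) + (A(h/2) − A(h))/1 = 2.0244566731 − 0.0257803719 = 1.9986763012
Shift from A(h/2): −0.0257803719.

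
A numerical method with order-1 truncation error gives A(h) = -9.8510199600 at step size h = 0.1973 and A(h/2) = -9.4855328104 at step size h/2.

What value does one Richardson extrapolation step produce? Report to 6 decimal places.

r = 1, so 2^r = 2.
Top: 2(-9.4855328104) − (-9.8510199600) = -9.1200456608
Denominator 2 − 1 = 1.
(-9.1200456608) ÷ 1 = -9.1200456608

-9.120046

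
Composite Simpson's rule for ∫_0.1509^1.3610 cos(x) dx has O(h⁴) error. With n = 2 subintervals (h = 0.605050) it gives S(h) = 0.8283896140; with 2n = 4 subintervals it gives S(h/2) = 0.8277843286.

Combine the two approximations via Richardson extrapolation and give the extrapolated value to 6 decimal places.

Leading term ∝ h^4; use weight 16 = 2^4.
16·0.8277843286 − 0.8283896140 = 12.4161596436
12.4161596436 ÷ 15 = 0.8277439762

0.827744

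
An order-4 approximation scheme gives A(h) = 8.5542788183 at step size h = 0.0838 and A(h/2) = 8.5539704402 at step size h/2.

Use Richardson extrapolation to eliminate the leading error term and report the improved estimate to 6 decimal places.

r = 4: numerator weight 16, denominator 15.
16*8.5539704402 − 8.5542788183 = 128.3092482249
Divide by 2^4 − 1 = 15.
128.3092482249 ÷ 15 = 8.5539498817

8.553950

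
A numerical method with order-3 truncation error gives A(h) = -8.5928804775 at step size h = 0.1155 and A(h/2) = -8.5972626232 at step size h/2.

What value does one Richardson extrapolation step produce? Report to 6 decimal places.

-8.597889

Error is O(h^3); halving h shrinks it by 2^3 = 8.
Top: 8(-8.5972626232) − (-8.5928804775) = -60.1852205081
Divide by 2^3 − 1 = 7.
R = (-60.1852205081)/7 = -8.5978886440
Gap between inputs: 4.382e-03; correction applied: −0.0006260208.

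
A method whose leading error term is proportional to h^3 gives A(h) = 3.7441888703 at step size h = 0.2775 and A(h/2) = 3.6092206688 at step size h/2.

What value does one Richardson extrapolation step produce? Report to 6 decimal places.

3.589939

r = 3: numerator weight 8, denominator 7.
Top: 8(3.6092206688) − (3.7441888703) = 25.1295764801
(8 × 3.6092206688 − 3.7441888703)/(8 − 1) = 3.5899394972
Correction |R − A(h/2)| = 1.928e-02; gap |A(h/2) − A(h)| = 1.350e-01.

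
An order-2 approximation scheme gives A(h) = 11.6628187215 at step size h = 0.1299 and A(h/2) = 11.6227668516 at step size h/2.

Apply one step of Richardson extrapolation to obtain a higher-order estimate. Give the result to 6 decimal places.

11.609416

Method order is 2; weight 2^2 = 4.
4 × 11.6227668516 = 46.4910674064; 46.4910674064 − 11.6628187215 = 34.8282486849
(4 × 11.6227668516 − 11.6628187215)/(4 − 1) = 11.6094162283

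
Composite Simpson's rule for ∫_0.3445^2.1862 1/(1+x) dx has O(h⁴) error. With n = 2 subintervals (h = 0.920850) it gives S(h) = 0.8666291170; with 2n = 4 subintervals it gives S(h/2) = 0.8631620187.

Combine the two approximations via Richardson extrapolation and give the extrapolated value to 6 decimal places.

0.862931

Order 4 gives 2^r = 16 and 2^r − 1 = 15.
16*0.8631620187 − 0.8666291170 = 12.9439631822
R = 12.9439631822/15 = 0.8629308788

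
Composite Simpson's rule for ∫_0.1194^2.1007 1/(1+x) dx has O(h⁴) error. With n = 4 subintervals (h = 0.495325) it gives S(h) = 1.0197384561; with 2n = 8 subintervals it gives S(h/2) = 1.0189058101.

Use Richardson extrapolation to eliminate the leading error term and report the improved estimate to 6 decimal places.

r = 4, so 2^r = 16.
16×1.0189058101 = 16.3024929616; 16.3024929616 − 1.0197384561 = 15.2827545055
Extrapolated: 15.2827545055 / 15 = 1.0188503004

1.018850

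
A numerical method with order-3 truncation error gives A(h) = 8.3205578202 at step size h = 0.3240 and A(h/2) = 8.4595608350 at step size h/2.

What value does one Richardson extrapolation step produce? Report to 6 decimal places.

8.479418

r = 3, so 2^r = 8.
8×8.4595608350 = 67.6764866800; 67.6764866800 − 8.3205578202 = 59.3559288598
Denominator 8 − 1 = 7.
59.3559288598 ÷ 7 = 8.4794184085
Correction |R − A(h/2)| = 1.986e-02; gap |A(h/2) − A(h)| = 1.390e-01.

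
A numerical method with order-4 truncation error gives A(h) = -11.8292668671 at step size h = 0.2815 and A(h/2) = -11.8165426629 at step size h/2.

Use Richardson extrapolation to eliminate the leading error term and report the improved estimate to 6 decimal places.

-11.815694

r = 4, so 2^r = 16.
2^4·A(h/2) = -189.0646826064; minus A(h) gives -177.2354157393.
R = (-177.2354157393)/15 = -11.8156943826
Shift from A(h/2): +0.0008482803.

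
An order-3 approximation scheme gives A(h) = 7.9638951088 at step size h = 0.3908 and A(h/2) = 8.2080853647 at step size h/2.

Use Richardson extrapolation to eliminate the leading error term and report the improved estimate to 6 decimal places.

8.242970

Method order is 3; weight 2^3 = 8.
2^3 × A(h/2) = 65.6646829176; minus A(h) gives 57.7007878088.
R = 57.7007878088/7 = 8.2429696870
Gap between inputs: 2.442e-01; correction applied: +0.0348843223.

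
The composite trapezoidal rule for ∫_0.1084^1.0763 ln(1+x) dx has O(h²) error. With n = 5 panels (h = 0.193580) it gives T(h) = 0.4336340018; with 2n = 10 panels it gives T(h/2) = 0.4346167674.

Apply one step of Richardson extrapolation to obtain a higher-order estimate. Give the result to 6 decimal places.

r = 2, so 2^r = 4.
Top: 4(0.4346167674) − (0.4336340018) = 1.3048330678
Divide by 2^2 − 1 = 3.
1.3048330678 ÷ 3 = 0.4349443559
Shift from A(h/2): +0.0003275885.

0.434944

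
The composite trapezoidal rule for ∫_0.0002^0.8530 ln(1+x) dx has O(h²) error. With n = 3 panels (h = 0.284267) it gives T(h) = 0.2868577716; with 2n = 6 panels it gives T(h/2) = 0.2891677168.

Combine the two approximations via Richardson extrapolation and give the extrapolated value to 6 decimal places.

Leading term ∝ h^2; use weight 4 = 2^2.
Numerator 4*A(h/2) − A(h) = 4*0.2891677168 − 0.2868577716 = 0.8698130956
Divide by 2^2 − 1 = 3.
(4*0.2891677168 − 0.2868577716)/(4 − 1) = 0.2899376985
Correction |R − A(h/2)| = 7.700e-04; gap |A(h/2) − A(h)| = 2.310e-03.

0.289938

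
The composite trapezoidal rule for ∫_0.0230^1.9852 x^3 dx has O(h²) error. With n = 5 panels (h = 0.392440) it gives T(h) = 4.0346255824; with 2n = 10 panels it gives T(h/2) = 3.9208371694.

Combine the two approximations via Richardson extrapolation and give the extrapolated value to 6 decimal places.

Method order is 2; weight 2^2 = 4.
A(h/2) − A(h) = 3.9208371694 − 4.0346255824 = -0.1137884130
Correction (A(h/2) − A(h))/(4 − 1) = (-0.1137884130)/3 = -0.0379294710
R = 3.9208371694 − 0.0379294710 = 3.8829076984

3.882908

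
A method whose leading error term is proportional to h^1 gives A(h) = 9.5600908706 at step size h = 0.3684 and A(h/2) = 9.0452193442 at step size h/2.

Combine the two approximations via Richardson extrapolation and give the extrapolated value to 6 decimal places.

8.530348

r = 1, so 2^r = 2.
Numerator 2×A(h/2) − A(h) = 2×9.0452193442 − 9.5600908706 = 8.5303478178
(2×9.0452193442 − 9.5600908706)/(2 − 1) = 8.5303478178
Shift from A(h/2): −0.5148715264.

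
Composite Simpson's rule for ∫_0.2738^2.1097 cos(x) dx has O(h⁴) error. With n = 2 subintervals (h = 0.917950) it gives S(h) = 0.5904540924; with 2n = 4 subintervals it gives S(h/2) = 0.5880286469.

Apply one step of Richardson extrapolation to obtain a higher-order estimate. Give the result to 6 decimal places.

The method has order 4: 2^4 = 16.
16·0.5880286469 = 9.4084583504; subtract 0.5904540924 → 8.8180042580
(16·0.5880286469 − 0.5904540924)/(16 − 1) = 0.5878669505
Gap between inputs: 2.425e-03; correction applied: −0.0001616964.

0.587867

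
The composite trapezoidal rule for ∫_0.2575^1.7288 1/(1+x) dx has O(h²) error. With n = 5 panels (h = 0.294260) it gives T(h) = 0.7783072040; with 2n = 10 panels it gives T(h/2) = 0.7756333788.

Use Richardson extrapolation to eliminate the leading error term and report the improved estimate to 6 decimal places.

Error is O(h^2); halving h shrinks it by 2^2 = 4.
Numerator 4*A(h/2) − A(h) = 4*0.7756333788 − 0.7783072040 = 2.3242263112
Extrapolated: 2.3242263112 / 3 = 0.7747421037
Correction |R − A(h/2)| = 8.913e-04; gap |A(h/2) − A(h)| = 2.674e-03.

0.774742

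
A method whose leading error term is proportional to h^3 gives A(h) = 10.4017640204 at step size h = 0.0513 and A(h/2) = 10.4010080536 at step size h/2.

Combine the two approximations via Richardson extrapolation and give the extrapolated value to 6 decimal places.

Leading term ∝ h^3; use weight 8 = 2^3.
8*10.4010080536 − 10.4017640204 = 72.8063004084
72.8063004084 ÷ 7 = 10.4009000583

10.400900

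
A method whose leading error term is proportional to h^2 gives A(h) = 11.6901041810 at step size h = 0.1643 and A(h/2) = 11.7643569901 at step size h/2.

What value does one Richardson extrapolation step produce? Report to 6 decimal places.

11.789108

r = 2: numerator weight 4, denominator 3.
4 × 11.7643569901 = 47.0574279604; 47.0574279604 − 11.6901041810 = 35.3673237794
Divide by 2^2 − 1 = 3.
Result: 11.7891079265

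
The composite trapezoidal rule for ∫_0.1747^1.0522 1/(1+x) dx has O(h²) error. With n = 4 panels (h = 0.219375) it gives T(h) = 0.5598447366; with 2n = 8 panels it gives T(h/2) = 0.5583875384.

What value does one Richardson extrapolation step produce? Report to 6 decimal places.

With r = 2 the leading error scales as h^2, so the weight is 2^2 = 4.
Weighted: 2.2335501536 − 0.5598447366 = 1.6737054170
Divide by 2^2 − 1 = 3.
Result: 0.5579018057

0.557902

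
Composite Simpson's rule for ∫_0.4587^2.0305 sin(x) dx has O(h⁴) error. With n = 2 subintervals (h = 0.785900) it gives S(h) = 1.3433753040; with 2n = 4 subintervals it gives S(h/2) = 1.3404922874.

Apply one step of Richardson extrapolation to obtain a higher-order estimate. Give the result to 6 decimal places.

Error is O(h^4); halving h shrinks it by 2^4 = 16.
A(h/2) − A(h) = 1.3404922874 − 1.3433753040 = -0.0028830166
Correction (A(h/2) − A(h))/(16 − 1) = (-0.0028830166)/15 = -0.0001922011
R = A(h/2) + (A(h/2) − A(h))/15 = 1.3404922874 − 0.0001922011 = 1.3403000863
Gap between inputs: 2.883e-03; correction applied: −0.0001922011.

1.340300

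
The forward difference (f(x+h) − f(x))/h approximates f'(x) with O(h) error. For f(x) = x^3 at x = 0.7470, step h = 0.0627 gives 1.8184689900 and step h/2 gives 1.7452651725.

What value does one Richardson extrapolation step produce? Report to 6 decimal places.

1.672061

Method order is 1; weight 2^1 = 2.
Numerator 2 × A(h/2) − A(h) = 2 × 1.7452651725 − 1.8184689900 = 1.6720613550
(2 × 1.7452651725 − 1.8184689900)/(2 − 1) = 1.6720613550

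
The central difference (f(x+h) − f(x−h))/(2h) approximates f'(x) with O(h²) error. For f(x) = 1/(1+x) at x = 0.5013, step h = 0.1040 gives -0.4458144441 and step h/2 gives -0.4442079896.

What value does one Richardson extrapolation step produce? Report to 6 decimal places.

The method has order 2: 2^2 = 4.
2^2×A(h/2) = -1.7768319584; minus A(h) gives -1.3310175143.
Divide by 2^2 − 1 = 3.
Extrapolated: (-1.3310175143) / 3 = -0.4436725048

-0.443673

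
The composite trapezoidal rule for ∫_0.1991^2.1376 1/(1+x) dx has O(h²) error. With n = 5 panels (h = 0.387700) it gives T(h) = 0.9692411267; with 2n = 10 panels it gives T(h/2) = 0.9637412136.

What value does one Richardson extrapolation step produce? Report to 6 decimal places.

r = 2: numerator weight 4, denominator 3.
Difference of the inputs: 0.9637412136 − 0.9692411267 = -0.0054999131
Correction (A(h/2) − A(h))/(4 − 1) = (-0.0054999131)/3 = -0.0018333044
R = 0.9637412136 − 0.0018333044 = 0.9619079092
Shift from A(h/2): −0.0018333044.

0.961908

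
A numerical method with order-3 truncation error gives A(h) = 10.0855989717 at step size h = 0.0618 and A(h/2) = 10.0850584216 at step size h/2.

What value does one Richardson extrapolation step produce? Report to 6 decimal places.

The method has order 3: 2^3 = 8.
2^3·A(h/2) = 80.6804673728; minus A(h) gives 70.5948684011.
Denominator 8 − 1 = 7.
Extrapolated: 70.5948684011 / 7 = 10.0849812002
Gap between inputs: 5.406e-04; correction applied: −0.0000772214.

10.084981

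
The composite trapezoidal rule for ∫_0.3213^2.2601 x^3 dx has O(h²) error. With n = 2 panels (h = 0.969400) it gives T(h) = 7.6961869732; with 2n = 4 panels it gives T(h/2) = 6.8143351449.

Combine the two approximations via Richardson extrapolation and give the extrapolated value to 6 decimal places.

Leading term ∝ h^2; use weight 4 = 2^2.
Top: 4(6.8143351449) − (7.6961869732) = 19.5611536064
(4*6.8143351449 − 7.6961869732)/(4 − 1) = 6.5203845355

6.520385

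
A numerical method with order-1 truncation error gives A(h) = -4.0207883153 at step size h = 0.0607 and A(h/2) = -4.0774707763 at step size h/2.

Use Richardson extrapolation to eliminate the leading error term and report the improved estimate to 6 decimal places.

r = 1, so 2^r = 2.
2*(-4.0774707763) − (-4.0207883153) = -4.1341532373
Denominator 2 − 1 = 1.
So the Richardson estimate is -4.1341532373.
Gap between inputs: 5.668e-02; correction applied: −0.0566824610.

-4.134153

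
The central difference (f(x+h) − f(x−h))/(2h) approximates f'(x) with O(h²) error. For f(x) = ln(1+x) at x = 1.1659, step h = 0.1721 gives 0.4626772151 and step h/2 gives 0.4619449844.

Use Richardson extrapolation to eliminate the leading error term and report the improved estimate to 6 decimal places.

0.461701

Leading term ∝ h^2; use weight 4 = 2^2.
4*0.4619449844 = 1.8477799376; 1.8477799376 − 0.4626772151 = 1.3851027225
1.3851027225 ÷ 3 = 0.4617009075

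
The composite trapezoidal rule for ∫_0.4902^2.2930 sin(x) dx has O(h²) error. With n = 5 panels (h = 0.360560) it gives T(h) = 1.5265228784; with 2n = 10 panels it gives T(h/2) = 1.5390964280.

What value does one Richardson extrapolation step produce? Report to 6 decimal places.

1.543288

r = 2: numerator weight 4, denominator 3.
Numerator 4·A(h/2) − A(h) = 4·1.5390964280 − 1.5265228784 = 4.6298628336
Extrapolated: 4.6298628336 / 3 = 1.5432876112
Shift from A(h/2): +0.0041911832.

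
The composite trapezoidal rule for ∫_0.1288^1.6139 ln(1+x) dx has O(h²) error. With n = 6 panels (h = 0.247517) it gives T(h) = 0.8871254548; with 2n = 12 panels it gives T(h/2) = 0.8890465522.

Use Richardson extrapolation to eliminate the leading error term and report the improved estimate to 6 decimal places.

Leading term ∝ h^2; use weight 4 = 2^2.
4×0.8890465522 − 0.8871254548 = 2.6690607540
Denominator 4 − 1 = 3.
2.6690607540 ÷ 3 = 0.8896869180

0.889687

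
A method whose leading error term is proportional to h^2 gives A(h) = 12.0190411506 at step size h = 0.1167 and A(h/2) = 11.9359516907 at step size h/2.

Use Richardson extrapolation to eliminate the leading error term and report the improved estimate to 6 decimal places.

11.908255

Error is O(h^2); halving h shrinks it by 2^2 = 4.
Top: 4(11.9359516907) − (12.0190411506) = 35.7247656122
Divide by 2^2 − 1 = 3.
R = 35.7247656122/3 = 11.9082552041
Gap between inputs: 8.309e-02; correction applied: −0.0276964866.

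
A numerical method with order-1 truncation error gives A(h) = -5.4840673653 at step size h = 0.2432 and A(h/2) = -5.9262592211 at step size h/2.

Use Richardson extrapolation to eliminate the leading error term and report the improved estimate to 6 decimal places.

-6.368451

The method has order 1: 2^1 = 2.
Top: 2(-5.9262592211) − (-5.4840673653) = -6.3684510769
Extrapolated: (-6.3684510769) / 1 = -6.3684510769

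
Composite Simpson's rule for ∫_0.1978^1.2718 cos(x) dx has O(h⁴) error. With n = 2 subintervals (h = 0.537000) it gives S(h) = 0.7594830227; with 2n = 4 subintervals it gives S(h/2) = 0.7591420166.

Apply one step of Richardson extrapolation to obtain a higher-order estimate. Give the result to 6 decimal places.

The method has order 4: 2^4 = 16.
Difference of the inputs: 0.7591420166 − 0.7594830227 = -0.0003410061
Divide by 2^4 − 1 = 15: (-0.0003410061)/15 = -0.0000227337
R = 0.7591420166 − 0.0000227337 = 0.7591192829

0.759119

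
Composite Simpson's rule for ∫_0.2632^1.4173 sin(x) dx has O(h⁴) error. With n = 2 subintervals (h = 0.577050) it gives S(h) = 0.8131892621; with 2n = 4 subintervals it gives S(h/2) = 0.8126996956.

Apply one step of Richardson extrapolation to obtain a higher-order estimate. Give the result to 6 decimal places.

The method has order 4: 2^4 = 16.
Weighted: 13.0031951296 − 0.8131892621 = 12.1900058675
Extrapolated: 12.1900058675 / 15 = 0.8126670578

0.812667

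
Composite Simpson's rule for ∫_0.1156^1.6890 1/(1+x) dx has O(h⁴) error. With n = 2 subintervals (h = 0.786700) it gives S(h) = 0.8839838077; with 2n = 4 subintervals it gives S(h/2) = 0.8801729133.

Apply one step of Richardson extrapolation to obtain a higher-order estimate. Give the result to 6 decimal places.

r = 4: numerator weight 16, denominator 15.
Top: 16(0.8801729133) − (0.8839838077) = 13.1987828051
Denominator 16 − 1 = 15.
Extrapolated: 13.1987828051 / 15 = 0.8799188537

0.879919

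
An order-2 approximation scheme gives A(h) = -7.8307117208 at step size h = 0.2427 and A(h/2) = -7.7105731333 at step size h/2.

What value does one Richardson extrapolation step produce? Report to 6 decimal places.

-7.670527

Order 2 gives 2^r = 4 and 2^r − 1 = 3.
Weighted: (-30.8422925332) − (-7.8307117208) = -23.0115808124
Divide by 2^2 − 1 = 3.
So the Richardson estimate is -7.6705269375.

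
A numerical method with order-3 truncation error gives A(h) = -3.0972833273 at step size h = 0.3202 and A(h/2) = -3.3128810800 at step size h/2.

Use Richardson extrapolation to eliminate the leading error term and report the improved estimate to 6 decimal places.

-3.343681

With r = 3 the leading error scales as h^3, so the weight is 2^3 = 8.
Top: 8(-3.3128810800) − (-3.0972833273) = -23.4057653127
Denominator 8 − 1 = 7.
So the Richardson estimate is -3.3436807590.
Gap between inputs: 2.156e-01; correction applied: −0.0307996790.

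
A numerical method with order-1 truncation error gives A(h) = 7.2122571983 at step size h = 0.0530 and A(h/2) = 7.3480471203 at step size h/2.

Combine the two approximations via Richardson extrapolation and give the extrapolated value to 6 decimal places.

7.483837

Order 1 gives 2^r = 2 and 2^r − 1 = 1.
2^1·A(h/2) = 14.6960942406; minus A(h) gives 7.4838370423.
Denominator 2 − 1 = 1.
R = 7.4838370423/1 = 7.4838370423
Shift from A(h/2): +0.1357899220.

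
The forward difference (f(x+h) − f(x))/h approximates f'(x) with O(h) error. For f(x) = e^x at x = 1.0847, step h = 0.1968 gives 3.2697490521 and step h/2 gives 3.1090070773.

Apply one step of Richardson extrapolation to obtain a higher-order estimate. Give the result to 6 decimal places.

r = 1: numerator weight 2, denominator 1.
2 × 3.1090070773 = 6.2180141546; subtract 3.2697490521 → 2.9482651025
R = 2.9482651025/1 = 2.9482651025

2.948265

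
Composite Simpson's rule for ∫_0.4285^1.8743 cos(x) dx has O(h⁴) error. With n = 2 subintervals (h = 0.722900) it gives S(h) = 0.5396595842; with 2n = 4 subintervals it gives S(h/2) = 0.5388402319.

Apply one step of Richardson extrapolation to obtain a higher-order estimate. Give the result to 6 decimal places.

Leading term ∝ h^4; use weight 16 = 2^4.
2^4*A(h/2) = 8.6214437104; minus A(h) gives 8.0817841262.
(16*0.5388402319 − 0.5396595842)/(16 − 1) = 0.5387856084

0.538786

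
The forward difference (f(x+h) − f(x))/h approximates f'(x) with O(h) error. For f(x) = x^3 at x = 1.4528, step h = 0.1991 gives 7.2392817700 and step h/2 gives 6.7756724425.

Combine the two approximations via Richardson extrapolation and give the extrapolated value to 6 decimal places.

r = 1: numerator weight 2, denominator 1.
2·6.7756724425 − 7.2392817700 = 6.3120631150
Divide by 2^1 − 1 = 1.
Result: 6.3120631150

6.312063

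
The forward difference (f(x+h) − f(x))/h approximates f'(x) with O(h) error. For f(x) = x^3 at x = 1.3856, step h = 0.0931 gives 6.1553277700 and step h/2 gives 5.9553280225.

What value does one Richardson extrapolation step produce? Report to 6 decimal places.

Leading term ∝ h^1; use weight 2 = 2^1.
2*5.9553280225 = 11.9106560450; 11.9106560450 − 6.1553277700 = 5.7553282750
(2*5.9553280225 − 6.1553277700)/(2 − 1) = 5.7553282750

5.755328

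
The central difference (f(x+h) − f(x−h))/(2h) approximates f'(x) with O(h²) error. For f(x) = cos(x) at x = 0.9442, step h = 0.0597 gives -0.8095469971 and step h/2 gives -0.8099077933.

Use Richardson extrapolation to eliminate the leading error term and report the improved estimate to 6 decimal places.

-0.810028

Error is O(h^2); halving h shrinks it by 2^2 = 4.
2^2 × A(h/2) = -3.2396311732; minus A(h) gives -2.4300841761.
Denominator 4 − 1 = 3.
So the Richardson estimate is -0.8100280587.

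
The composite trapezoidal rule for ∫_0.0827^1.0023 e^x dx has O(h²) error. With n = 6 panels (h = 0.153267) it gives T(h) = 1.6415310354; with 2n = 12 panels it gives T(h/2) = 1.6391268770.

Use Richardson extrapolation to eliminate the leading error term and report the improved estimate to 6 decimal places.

1.638325

r = 2, so 2^r = 4.
Numerator 4*A(h/2) − A(h) = 4*1.6391268770 − 1.6415310354 = 4.9149764726
Divide by 2^2 − 1 = 3.
Extrapolated: 4.9149764726 / 3 = 1.6383254909
Shift from A(h/2): −0.0008013861.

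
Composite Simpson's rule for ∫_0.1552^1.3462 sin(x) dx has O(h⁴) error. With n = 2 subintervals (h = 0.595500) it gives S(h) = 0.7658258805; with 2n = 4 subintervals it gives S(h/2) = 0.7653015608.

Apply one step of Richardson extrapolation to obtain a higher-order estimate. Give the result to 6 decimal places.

Error is O(h^4); halving h shrinks it by 2^4 = 16.
Difference of the inputs: 0.7653015608 − 0.7658258805 = -0.0005243197
Divide by 2^4 − 1 = 15: (-0.0005243197)/15 = -0.0000349546
R = A(h/2) + (A(h/2) − A(h))/15 = 0.7653015608 − 0.0000349546 = 0.7652666062
Gap between inputs: 5.243e-04; correction applied: −0.0000349546.

0.765267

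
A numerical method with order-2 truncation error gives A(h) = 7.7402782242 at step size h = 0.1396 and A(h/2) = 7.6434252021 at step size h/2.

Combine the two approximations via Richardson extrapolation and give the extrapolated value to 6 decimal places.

7.611141

Method order is 2; weight 2^2 = 4.
4 × 7.6434252021 = 30.5737008084; 30.5737008084 − 7.7402782242 = 22.8334225842
Denominator 4 − 1 = 3.
Extrapolated: 22.8334225842 / 3 = 7.6111408614
Shift from A(h/2): −0.0322843407.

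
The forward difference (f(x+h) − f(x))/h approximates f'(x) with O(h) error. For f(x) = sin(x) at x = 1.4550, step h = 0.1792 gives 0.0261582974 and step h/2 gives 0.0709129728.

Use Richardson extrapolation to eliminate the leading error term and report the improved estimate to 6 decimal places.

0.115668

Order 1 gives 2^r = 2 and 2^r − 1 = 1.
Weighted: 0.1418259456 − 0.0261582974 = 0.1156676482
Denominator 2 − 1 = 1.
So the Richardson estimate is 0.1156676482.
Shift from A(h/2): +0.0447546754.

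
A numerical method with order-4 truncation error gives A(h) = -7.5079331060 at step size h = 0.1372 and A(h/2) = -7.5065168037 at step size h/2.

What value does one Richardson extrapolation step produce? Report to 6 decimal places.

Order 4 gives 2^r = 16 and 2^r − 1 = 15.
16*(-7.5065168037) = -120.1042688592; (-120.1042688592) − (-7.5079331060) = -112.5963357532
Denominator 16 − 1 = 15.
So the Richardson estimate is -7.5064223835.

-7.506422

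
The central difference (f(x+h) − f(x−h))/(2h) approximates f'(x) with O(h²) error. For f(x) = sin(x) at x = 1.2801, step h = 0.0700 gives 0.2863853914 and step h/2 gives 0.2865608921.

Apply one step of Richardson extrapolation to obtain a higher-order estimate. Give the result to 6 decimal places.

0.286619

The method has order 2: 2^2 = 4.
4*0.2865608921 = 1.1462435684; 1.1462435684 − 0.2863853914 = 0.8598581770
Divide by 2^2 − 1 = 3.
Extrapolated: 0.8598581770 / 3 = 0.2866193923
Gap between inputs: 1.755e-04; correction applied: +0.0000585002.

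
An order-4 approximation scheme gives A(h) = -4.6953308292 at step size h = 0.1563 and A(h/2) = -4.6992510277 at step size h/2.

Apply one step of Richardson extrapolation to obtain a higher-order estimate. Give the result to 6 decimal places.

With r = 4 the leading error scales as h^4, so the weight is 2^4 = 16.
Weighted: (-75.1880164432) − (-4.6953308292) = -70.4926856140
R = (-70.4926856140)/15 = -4.6995123743

-4.699512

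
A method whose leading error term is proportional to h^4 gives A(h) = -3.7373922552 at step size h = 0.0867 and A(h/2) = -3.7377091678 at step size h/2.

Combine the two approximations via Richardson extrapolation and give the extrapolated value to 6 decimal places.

-3.737730

r = 4: numerator weight 16, denominator 15.
16*(-3.7377091678) = -59.8033466848; (-59.8033466848) − (-3.7373922552) = -56.0659544296
(16*(-3.7377091678) − (-3.7373922552))/(16 − 1) = -3.7377302953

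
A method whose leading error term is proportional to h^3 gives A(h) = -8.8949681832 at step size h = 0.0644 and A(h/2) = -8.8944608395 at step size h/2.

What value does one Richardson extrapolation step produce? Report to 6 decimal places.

-8.894388

Method order is 3; weight 2^3 = 8.
Weighted: (-71.1556867160) − (-8.8949681832) = -62.2607185328
Extrapolated: (-62.2607185328) / 7 = -8.8943883618
Gap between inputs: 5.073e-04; correction applied: +0.0000724777.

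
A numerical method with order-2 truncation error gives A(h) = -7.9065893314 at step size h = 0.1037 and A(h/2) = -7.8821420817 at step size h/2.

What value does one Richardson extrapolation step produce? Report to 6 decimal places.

Error is O(h^2); halving h shrinks it by 2^2 = 4.
2^2·A(h/2) = -31.5285683268; minus A(h) gives -23.6219789954.
(4·(-7.8821420817) − (-7.9065893314))/(4 − 1) = -7.8739929985

-7.873993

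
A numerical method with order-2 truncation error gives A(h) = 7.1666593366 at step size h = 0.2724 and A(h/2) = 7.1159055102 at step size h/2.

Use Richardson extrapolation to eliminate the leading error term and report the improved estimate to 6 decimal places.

r = 2: numerator weight 4, denominator 3.
A(h/2) − A(h) = 7.1159055102 − 7.1666593366 = -0.0507538264
Divide by 2^2 − 1 = 3: (-0.0507538264)/3 = -0.0169179421
R = A(h/2) + (A(h/2) − A(h))/3 = 7.1159055102 − 0.0169179421 = 7.0989875681
Shift from A(h/2): −0.0169179421.

7.098988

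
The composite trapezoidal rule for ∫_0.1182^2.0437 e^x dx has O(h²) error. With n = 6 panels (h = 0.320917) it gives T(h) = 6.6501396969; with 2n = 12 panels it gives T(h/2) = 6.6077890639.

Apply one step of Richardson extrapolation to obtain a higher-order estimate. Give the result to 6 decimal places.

6.593672

r = 2, so 2^r = 4.
4 × 6.6077890639 = 26.4311562556; subtract 6.6501396969 → 19.7810165587
Denominator 4 − 1 = 3.
Result: 6.5936721862
Correction |R − A(h/2)| = 1.412e-02; gap |A(h/2) − A(h)| = 4.235e-02.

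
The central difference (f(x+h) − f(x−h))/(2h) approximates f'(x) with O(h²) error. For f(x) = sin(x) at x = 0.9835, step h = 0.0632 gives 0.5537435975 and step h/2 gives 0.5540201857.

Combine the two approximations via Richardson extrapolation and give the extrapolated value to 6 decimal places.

0.554112

Error is O(h^2); halving h shrinks it by 2^2 = 4.
4×0.5540201857 = 2.2160807428; subtract 0.5537435975 → 1.6623371453
Divide by 2^2 − 1 = 3.
Result: 0.5541123818
Shift from A(h/2): +0.0000921961.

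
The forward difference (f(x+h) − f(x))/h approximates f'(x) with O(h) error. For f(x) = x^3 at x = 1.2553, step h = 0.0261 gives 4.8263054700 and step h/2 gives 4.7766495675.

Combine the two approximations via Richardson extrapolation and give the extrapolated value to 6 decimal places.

4.726994

r = 1, so 2^r = 2.
Difference of the inputs: 4.7766495675 − 4.8263054700 = -0.0496559025
Divide by 2^1 − 1 = 1: (-0.0496559025)/1 = -0.0496559025
R = A(h/2) + (A(h/2) − A(h))/1 = 4.7766495675 − 0.0496559025 = 4.7269936650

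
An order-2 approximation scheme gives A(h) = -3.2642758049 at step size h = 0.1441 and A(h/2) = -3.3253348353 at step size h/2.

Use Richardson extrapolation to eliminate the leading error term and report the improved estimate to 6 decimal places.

r = 2, so 2^r = 4.
Difference of the inputs: -3.3253348353 − (-3.2642758049) = -0.0610590304
Correction (A(h/2) − A(h))/(4 − 1) = (-0.0610590304)/3 = -0.0203530101
R = A(h/2) + (A(h/2) − A(h))/3 = -3.3253348353 − 0.0203530101 = -3.3456878454
Gap between inputs: 6.106e-02; correction applied: −0.0203530101.

-3.345688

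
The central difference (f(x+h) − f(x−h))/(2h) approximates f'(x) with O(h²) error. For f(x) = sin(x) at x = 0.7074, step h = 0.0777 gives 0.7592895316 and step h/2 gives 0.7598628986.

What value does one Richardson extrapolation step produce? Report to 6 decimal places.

With r = 2 the leading error scales as h^2, so the weight is 2^2 = 4.
A(h/2) − A(h) = 0.7598628986 − 0.7592895316 = 0.0005733670
Correction (A(h/2) − A(h))/(4 − 1) = 0.0005733670/3 = 0.0001911223
R = 0.7598628986 + 0.0001911223 = 0.7600540209
Gap between inputs: 5.734e-04; correction applied: +0.0001911223.

0.760054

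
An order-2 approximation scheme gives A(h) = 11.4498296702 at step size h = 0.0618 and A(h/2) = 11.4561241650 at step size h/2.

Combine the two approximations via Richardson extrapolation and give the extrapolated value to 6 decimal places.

11.458222

Error is O(h^2); halving h shrinks it by 2^2 = 4.
Top: 4(11.4561241650) − (11.4498296702) = 34.3746669898
Denominator 4 − 1 = 3.
Result: 11.4582223299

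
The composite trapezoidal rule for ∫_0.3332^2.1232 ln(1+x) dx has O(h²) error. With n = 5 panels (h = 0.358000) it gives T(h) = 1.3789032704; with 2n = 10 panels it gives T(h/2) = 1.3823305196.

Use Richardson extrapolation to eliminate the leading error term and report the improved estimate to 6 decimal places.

With r = 2 the leading error scales as h^2, so the weight is 2^2 = 4.
Weighted: 5.5293220784 − 1.3789032704 = 4.1504188080
Extrapolated: 4.1504188080 / 3 = 1.3834729360
Correction |R − A(h/2)| = 1.142e-03; gap |A(h/2) − A(h)| = 3.427e-03.

1.383473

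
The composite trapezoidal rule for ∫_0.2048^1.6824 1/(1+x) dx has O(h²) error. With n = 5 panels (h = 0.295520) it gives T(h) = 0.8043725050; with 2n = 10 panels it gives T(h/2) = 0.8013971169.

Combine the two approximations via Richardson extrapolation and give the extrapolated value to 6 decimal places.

Order 2 gives 2^r = 4 and 2^r − 1 = 3.
4×0.8013971169 = 3.2055884676; 3.2055884676 − 0.8043725050 = 2.4012159626
(4×0.8013971169 − 0.8043725050)/(4 − 1) = 0.8004053209

0.800405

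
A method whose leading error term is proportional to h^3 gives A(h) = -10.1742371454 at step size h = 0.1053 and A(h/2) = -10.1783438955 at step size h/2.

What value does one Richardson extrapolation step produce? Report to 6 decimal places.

Order 3 gives 2^r = 8 and 2^r − 1 = 7.
2^3 × A(h/2) = -81.4267511640; minus A(h) gives -71.2525140186.
Divide by 2^3 − 1 = 7.
(-71.2525140186) ÷ 7 = -10.1789305741

-10.178931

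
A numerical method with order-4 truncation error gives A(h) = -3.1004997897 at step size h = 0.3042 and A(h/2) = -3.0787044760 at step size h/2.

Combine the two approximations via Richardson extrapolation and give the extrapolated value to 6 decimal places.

-3.077251

Leading term ∝ h^4; use weight 16 = 2^4.
Top: 16(-3.0787044760) − (-3.1004997897) = -46.1587718263
Denominator 16 − 1 = 15.
Result: -3.0772514551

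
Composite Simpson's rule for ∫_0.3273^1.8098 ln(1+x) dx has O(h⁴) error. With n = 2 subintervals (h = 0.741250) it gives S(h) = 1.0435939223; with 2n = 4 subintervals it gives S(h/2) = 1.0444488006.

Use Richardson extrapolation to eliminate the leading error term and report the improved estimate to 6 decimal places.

1.044506

r = 4: numerator weight 16, denominator 15.
2^4×A(h/2) = 16.7111808096; minus A(h) gives 15.6675868873.
15.6675868873 ÷ 15 = 1.0445057925
Correction |R − A(h/2)| = 5.699e-05; gap |A(h/2) − A(h)| = 8.549e-04.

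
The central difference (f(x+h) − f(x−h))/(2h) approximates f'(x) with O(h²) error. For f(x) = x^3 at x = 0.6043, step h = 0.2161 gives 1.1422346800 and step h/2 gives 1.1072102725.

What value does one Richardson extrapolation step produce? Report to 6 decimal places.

1.095535

r = 2: numerator weight 4, denominator 3.
Weighted: 4.4288410900 − 1.1422346800 = 3.2866064100
Divide by 2^2 − 1 = 3.
Result: 1.0955354700
Correction |R − A(h/2)| = 1.167e-02; gap |A(h/2) − A(h)| = 3.502e-02.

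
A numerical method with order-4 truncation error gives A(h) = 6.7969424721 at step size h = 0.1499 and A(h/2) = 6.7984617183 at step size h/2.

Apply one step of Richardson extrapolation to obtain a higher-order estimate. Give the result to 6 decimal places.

Method order is 4; weight 2^4 = 16.
Numerator 16*A(h/2) − A(h) = 16*6.7984617183 − 6.7969424721 = 101.9784450207
101.9784450207 ÷ 15 = 6.7985630014

6.798563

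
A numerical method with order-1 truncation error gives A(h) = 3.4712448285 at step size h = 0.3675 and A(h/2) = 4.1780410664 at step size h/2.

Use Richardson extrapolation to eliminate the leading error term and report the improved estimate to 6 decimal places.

r = 1, so 2^r = 2.
2*4.1780410664 − 3.4712448285 = 4.8848373043
4.8848373043 ÷ 1 = 4.8848373043
Shift from A(h/2): +0.7067962379.

4.884837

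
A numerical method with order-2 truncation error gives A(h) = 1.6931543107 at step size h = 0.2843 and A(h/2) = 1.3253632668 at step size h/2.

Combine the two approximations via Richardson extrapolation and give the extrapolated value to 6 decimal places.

1.202766

Error is O(h^2); halving h shrinks it by 2^2 = 4.
2^2 × A(h/2) = 5.3014530672; minus A(h) gives 3.6082987565.
Denominator 4 − 1 = 3.
(4 × 1.3253632668 − 1.6931543107)/(4 − 1) = 1.2027662522
Correction |R − A(h/2)| = 1.226e-01; gap |A(h/2) − A(h)| = 3.678e-01.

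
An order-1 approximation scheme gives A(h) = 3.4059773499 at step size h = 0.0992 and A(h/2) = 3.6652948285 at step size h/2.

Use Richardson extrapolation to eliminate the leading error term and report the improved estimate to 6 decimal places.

Order 1 gives 2^r = 2 and 2^r − 1 = 1.
2^1 × A(h/2) = 7.3305896570; minus A(h) gives 3.9246123071.
(2 × 3.6652948285 − 3.4059773499)/(2 − 1) = 3.9246123071

3.924612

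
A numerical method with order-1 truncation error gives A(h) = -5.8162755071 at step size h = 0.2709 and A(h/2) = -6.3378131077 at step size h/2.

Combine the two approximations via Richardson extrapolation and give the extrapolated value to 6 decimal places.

-6.859351

r = 1: numerator weight 2, denominator 1.
Numerator 2*A(h/2) − A(h) = 2*(-6.3378131077) − (-5.8162755071) = -6.8593507083
R = (-6.8593507083)/1 = -6.8593507083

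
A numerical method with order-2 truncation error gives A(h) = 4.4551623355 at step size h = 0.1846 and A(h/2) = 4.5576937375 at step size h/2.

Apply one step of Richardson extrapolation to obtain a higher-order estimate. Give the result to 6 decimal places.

Order 2 gives 2^r = 4 and 2^r − 1 = 3.
Numerator 4*A(h/2) − A(h) = 4*4.5576937375 − 4.4551623355 = 13.7756126145
Divide by 2^2 − 1 = 3.
R = 13.7756126145/3 = 4.5918708715
Gap between inputs: 1.025e-01; correction applied: +0.0341771340.

4.591871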